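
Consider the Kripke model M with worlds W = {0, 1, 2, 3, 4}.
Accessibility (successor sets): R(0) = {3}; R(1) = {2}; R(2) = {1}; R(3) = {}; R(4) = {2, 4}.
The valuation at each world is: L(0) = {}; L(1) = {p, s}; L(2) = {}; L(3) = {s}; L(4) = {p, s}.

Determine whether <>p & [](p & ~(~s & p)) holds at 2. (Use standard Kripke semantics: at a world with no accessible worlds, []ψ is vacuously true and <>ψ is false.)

Recall that []ψ holds at a world iff ψ holds at every accessible world, and <>ψ holds iff ψ holds at some accessible world.
At 2: <>p is true, [](p & ~(~s & p)) is true, so <>p & [](p & ~(~s & p)) is true.
  At 2: <>p requires p at some successor in {1}.
    p holds at 1, so <>p is true at 2.
  At 2: [](p & ~(~s & p)) requires p & ~(~s & p) at every successor {1}.
    At 1: p & ~(~s & p) is true.
  So [](p & ~(~s & p)) is true at 2.

Yes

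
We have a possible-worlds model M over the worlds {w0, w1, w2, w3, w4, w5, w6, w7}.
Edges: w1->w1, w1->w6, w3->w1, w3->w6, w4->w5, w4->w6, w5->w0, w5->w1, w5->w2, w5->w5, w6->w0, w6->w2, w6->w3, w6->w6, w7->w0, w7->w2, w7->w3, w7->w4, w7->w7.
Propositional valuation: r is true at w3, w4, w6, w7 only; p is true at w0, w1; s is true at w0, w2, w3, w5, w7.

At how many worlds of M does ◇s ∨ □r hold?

Let φ = ◇s ∨ □r. Evaluate φ at each world:
  w0 (successors ∅): φ is true.
  w1 (successors {w1, w6}): φ is false.
  w2 (successors ∅): φ is true.
  w3 (successors {w1, w6}): φ is false.
  w4 (successors {w5, w6}): φ is true.
  w5 (successors {w0, w1, w2, w5}): φ is true.
  w6 (successors {w0, w2, w3, w6}): φ is true.
  w7 (successors {w0, w2, w3, w4, w7}): φ is true.
For instance, at w1:
  At w1: ◇s is false, □r is false, so ◇s ∨ □r is false.
    At w1: ◇s requires s at some successor in {w1, w6}.
      At w1: s is false.
      At w6: s is false.
    So ◇s is false at w1.
    At w1: □r requires r at every successor {w1, w6}.
      r fails at w1, so □r is false at w1.
Satisfying worlds: {w0, w2, w4, w5, w6, w7}

6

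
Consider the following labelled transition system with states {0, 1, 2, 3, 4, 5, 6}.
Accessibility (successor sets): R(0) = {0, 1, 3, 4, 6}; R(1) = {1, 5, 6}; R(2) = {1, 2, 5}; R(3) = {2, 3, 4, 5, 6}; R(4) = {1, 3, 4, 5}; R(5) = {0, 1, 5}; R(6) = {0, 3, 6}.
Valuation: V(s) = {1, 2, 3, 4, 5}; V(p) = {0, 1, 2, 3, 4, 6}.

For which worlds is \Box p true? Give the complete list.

0, 6

Let φ = \Box p. Evaluate φ at each world:
  0 (successors {0, 1, 3, 4, 6}): φ is true.
  1 (successors {1, 5, 6}): φ is false.
  2 (successors {1, 2, 5}): φ is false.
  3 (successors {2, 3, 4, 5, 6}): φ is false.
  4 (successors {1, 3, 4, 5}): φ is false.
  5 (successors {0, 1, 5}): φ is false.
  6 (successors {0, 3, 6}): φ is true.
For instance, at 2:
  At 2: \Box p requires p at every successor {1, 2, 5}.
    p fails at 5, so \Box p is false at 2.
Satisfying worlds: {0, 6}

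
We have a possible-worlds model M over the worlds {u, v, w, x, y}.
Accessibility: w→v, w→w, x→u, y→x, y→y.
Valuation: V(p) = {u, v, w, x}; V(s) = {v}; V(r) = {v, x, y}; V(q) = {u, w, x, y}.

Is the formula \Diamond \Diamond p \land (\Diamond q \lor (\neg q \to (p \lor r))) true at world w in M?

Yes

Recall that \Diamond ψ holds at a world iff ψ holds at some accessible world.
At w: \Diamond \Diamond p is true, \Diamond q \lor (\neg q \to (p \lor r)) is true, so \Diamond \Diamond p \land (\Diamond q \lor (\neg q \to (p \lor r))) is true.
  At w: \Diamond \Diamond p requires \Diamond p at some successor in {v, w}.
    \Diamond p holds at w, so \Diamond \Diamond p is true at w.
      At w: \Diamond p requires p at some successor in {v, w}.
        p holds at v, so \Diamond p is true at w.
  At w: \Diamond q is true, \neg q \to (p \lor r) is true, so \Diamond q \lor (\neg q \to (p \lor r)) is true.
    At w: \Diamond q requires q at some successor in {v, w}.
      q holds at w, so \Diamond q is true at w.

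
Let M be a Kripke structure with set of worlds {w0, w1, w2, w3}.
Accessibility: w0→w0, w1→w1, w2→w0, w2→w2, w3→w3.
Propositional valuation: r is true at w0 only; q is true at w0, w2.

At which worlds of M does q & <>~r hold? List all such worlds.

w2

Let φ = q & <>~r. Evaluate φ at each world:
  w0 (successors {w0}): φ is false.
  w1 (successors {w1}): φ is false.
  w2 (successors {w0, w2}): φ is true.
  w3 (successors {w3}): φ is false.
For instance, at w3:
  At w3: q is false, <>~r is true, so q & <>~r is false.
    At w3: <>~r requires ~r at some successor in {w3}.
      ~r holds at w3, so <>~r is true at w3.
Satisfying worlds: {w2}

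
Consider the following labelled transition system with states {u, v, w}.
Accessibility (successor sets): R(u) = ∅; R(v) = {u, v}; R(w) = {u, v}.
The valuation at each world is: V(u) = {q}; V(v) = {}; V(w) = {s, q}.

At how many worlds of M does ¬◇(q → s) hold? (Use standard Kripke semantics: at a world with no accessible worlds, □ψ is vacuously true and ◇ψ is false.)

1

Let φ = ¬◇(q → s). Evaluate φ at each world:
  u (successors ∅): φ is true.
  v (successors {u, v}): φ is false.
  w (successors {u, v}): φ is false.
For instance, at v:
  At v: ◇(q → s) is true, so ¬◇(q → s) is false.
    At v: ◇(q → s) requires q → s at some successor in {u, v}.
      q → s holds at v, so ◇(q → s) is true at v.
Satisfying worlds: {u}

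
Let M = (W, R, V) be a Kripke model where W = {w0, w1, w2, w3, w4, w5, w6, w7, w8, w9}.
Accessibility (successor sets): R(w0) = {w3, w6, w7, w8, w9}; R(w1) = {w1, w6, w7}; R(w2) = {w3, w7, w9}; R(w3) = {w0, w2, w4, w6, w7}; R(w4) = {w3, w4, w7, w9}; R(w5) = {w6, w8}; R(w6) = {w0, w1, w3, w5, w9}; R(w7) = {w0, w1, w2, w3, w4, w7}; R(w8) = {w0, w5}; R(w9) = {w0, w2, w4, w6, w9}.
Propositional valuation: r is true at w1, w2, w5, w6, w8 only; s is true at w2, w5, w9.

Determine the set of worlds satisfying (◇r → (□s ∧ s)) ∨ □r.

w2, w4, w5

Let φ = (◇r → (□s ∧ s)) ∨ □r. Evaluate φ at each world:
  w0 (successors {w3, w6, w7, w8, w9}): φ is false.
  w1 (successors {w1, w6, w7}): φ is false.
  w2 (successors {w3, w7, w9}): φ is true.
  w3 (successors {w0, w2, w4, w6, w7}): φ is false.
  w4 (successors {w3, w4, w7, w9}): φ is true.
  w5 (successors {w6, w8}): φ is true.
  w6 (successors {w0, w1, w3, w5, w9}): φ is false.
  w7 (successors {w0, w1, w2, w3, w4, w7}): φ is false.
  w8 (successors {w0, w5}): φ is false.
  w9 (successors {w0, w2, w4, w6, w9}): φ is false.
For instance, at w7:
  At w7: ◇r → (□s ∧ s) is false, □r is false, so (◇r → (□s ∧ s)) ∨ □r is false.
    At w7: ◇r is true, □s ∧ s is false, so ◇r → (□s ∧ s) is false.
      At w7: ◇r requires r at some successor in {w0, w1, w2, w3, w4, w7}.
        r holds at w1, so ◇r is true at w7.
      At w7: □s is false, s is false, so □s ∧ s is false.
    At w7: □r requires r at every successor {w0, w1, w2, w3, w4, w7}.
      r fails at w0, so □r is false at w7.
Satisfying worlds: {w2, w4, w5}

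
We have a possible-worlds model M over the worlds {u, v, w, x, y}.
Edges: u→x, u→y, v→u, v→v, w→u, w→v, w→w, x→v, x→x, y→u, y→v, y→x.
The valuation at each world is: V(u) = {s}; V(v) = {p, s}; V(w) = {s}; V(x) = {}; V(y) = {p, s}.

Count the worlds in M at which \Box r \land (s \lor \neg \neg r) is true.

Let φ = \Box r \land (s \lor \neg \neg r). Evaluate φ at each world:
  u (successors {x, y}): φ is false.
  v (successors {u, v}): φ is false.
  w (successors {u, v, w}): φ is false.
  x (successors {v, x}): φ is false.
  y (successors {u, v, x}): φ is false.
For instance, at y:
  At y: \Box r is false, s \lor \neg \neg r is true, so \Box r \land (s \lor \neg \neg r) is false.
    At y: \Box r requires r at every successor {u, v, x}.
      r fails at u, so \Box r is false at y.
Satisfying worlds: none.

0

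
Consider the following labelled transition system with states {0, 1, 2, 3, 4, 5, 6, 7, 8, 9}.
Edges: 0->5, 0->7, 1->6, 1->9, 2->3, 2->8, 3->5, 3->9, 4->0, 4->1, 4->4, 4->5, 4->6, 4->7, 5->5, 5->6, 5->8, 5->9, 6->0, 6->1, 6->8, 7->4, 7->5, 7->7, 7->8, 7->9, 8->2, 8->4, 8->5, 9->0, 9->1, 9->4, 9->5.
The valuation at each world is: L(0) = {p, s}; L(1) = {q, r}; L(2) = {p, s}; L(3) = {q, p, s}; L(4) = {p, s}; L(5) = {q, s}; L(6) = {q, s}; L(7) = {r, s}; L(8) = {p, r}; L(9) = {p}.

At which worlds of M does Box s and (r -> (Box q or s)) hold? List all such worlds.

Let φ = Box s and (r -> (Box q or s)). Evaluate φ at each world:
  0 (successors {5, 7}): φ is true.
  1 (successors {6, 9}): φ is false.
  2 (successors {3, 8}): φ is false.
  3 (successors {5, 9}): φ is false.
  4 (successors {0, 1, 4, 5, 6, 7}): φ is false.
  5 (successors {5, 6, 8, 9}): φ is false.
  6 (successors {0, 1, 8}): φ is false.
  7 (successors {4, 5, 7, 8, 9}): φ is false.
  8 (successors {2, 4, 5}): φ is false.
  9 (successors {0, 1, 4, 5}): φ is false.
For instance, at 0:
  At 0: Box s is true, r -> (Box q or s) is true, so Box s and (r -> (Box q or s)) is true.
    At 0: Box s requires s at every successor {5, 7}.
      At 5: s is true.
      At 7: s is true.
    So Box s is true at 0.
    At 0: r is false, Box q or s is true, so r -> (Box q or s) is true.
      At 0: Box q is false, s is true, so Box q or s is true.
Satisfying worlds: {0}

0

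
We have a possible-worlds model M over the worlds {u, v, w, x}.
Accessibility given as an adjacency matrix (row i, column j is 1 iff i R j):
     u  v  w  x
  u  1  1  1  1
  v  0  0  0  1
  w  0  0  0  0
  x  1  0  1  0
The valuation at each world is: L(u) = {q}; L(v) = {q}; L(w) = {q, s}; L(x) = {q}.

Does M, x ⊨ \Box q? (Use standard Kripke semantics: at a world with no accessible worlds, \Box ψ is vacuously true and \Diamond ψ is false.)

At x: \Box q requires q at every successor {u, w}.
  At u: q is true.
  At w: q is true.
So \Box q is true at x.

Yes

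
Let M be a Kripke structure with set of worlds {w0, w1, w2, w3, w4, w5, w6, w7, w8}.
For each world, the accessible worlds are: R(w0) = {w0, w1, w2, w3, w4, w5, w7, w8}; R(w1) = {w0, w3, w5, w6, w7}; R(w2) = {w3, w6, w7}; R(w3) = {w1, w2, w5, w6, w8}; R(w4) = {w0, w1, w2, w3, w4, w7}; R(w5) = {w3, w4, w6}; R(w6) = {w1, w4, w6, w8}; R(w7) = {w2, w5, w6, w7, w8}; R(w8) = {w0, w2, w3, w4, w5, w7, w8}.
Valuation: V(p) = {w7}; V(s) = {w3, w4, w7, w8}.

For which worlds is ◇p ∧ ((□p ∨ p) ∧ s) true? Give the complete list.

Recall that □ψ holds at a world iff ψ holds at every accessible world, and ◇ψ holds iff ψ holds at some accessible world.
Let φ = ◇p ∧ ((□p ∨ p) ∧ s). Evaluate φ at each world:
  w0 (successors {w0, w1, w2, w3, w4, w5, w7, w8}): φ is false.
  w1 (successors {w0, w3, w5, w6, w7}): φ is false.
  w2 (successors {w3, w6, w7}): φ is false.
  w3 (successors {w1, w2, w5, w6, w8}): φ is false.
  w4 (successors {w0, w1, w2, w3, w4, w7}): φ is false.
  w5 (successors {w3, w4, w6}): φ is false.
  w6 (successors {w1, w4, w6, w8}): φ is false.
  w7 (successors {w2, w5, w6, w7, w8}): φ is true.
  w8 (successors {w0, w2, w3, w4, w5, w7, w8}): φ is false.
For instance, at w5:
  At w5: ◇p is false, (□p ∨ p) ∧ s is false, so ◇p ∧ ((□p ∨ p) ∧ s) is false.
    At w5: ◇p requires p at some successor in {w3, w4, w6}.
      At w3: p is false.
      At w4: p is false.
      At w6: p is false.
    So ◇p is false at w5.
    At w5: □p ∨ p is false, s is false, so (□p ∨ p) ∧ s is false.
      At w5: □p is false, p is false, so □p ∨ p is false.
Satisfying worlds: {w7}

w7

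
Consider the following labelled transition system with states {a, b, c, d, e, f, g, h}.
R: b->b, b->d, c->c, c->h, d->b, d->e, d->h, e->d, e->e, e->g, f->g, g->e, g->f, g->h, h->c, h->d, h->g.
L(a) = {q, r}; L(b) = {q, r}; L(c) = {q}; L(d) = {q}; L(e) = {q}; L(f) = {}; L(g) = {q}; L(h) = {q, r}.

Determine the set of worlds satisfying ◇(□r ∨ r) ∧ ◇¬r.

Let φ = ◇(□r ∨ r) ∧ ◇¬r. Evaluate φ at each world:
  a (successors ∅): φ is false.
  b (successors {b, d}): φ is true.
  c (successors {c, h}): φ is true.
  d (successors {b, e, h}): φ is true.
  e (successors {d, e, g}): φ is false.
  f (successors {g}): φ is false.
  g (successors {e, f, h}): φ is true.
  h (successors {c, d, g}): φ is false.
For instance, at g:
  At g: ◇(□r ∨ r) is true, ◇¬r is true, so ◇(□r ∨ r) ∧ ◇¬r is true.
    At g: ◇(□r ∨ r) requires □r ∨ r at some successor in {e, f, h}.
      □r ∨ r holds at h, so ◇(□r ∨ r) is true at g.
    At g: ◇¬r requires ¬r at some successor in {e, f, h}.
      ¬r holds at e, so ◇¬r is true at g.
Satisfying worlds: {b, c, d, g}

b, c, d, g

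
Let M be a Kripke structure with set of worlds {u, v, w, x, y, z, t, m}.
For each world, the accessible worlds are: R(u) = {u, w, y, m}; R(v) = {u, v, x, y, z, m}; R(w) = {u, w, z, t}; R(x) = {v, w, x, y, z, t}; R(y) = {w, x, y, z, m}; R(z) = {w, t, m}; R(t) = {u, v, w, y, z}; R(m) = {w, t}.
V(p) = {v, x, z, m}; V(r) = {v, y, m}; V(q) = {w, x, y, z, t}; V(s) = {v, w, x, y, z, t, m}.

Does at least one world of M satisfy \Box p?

No

Let φ = \Box p. Evaluate φ at each world:
  u (successors {u, w, y, m}): φ is false.
  v (successors {u, v, x, y, z, m}): φ is false.
  w (successors {u, w, z, t}): φ is false.
  x (successors {v, w, x, y, z, t}): φ is false.
  y (successors {w, x, y, z, m}): φ is false.
  z (successors {w, t, m}): φ is false.
  t (successors {u, v, w, y, z}): φ is false.
  m (successors {w, t}): φ is false.
For instance, at z:
  At z: \Box p requires p at every successor {w, t, m}.
    p fails at w, so \Box p is false at z.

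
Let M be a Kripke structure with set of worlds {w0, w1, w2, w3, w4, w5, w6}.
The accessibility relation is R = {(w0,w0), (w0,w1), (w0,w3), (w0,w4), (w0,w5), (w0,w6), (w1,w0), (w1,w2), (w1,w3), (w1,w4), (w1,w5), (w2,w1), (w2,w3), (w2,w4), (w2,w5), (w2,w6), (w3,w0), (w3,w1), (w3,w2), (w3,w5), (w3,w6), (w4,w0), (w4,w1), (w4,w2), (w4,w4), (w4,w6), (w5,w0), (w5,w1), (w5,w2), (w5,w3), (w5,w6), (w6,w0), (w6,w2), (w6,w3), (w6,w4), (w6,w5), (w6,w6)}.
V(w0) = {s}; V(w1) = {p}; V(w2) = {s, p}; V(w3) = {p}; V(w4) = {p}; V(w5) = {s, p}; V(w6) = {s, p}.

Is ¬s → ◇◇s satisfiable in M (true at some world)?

Yes

Let φ = ¬s → ◇◇s. Evaluate φ at each world:
  w0 (successors {w0, w1, w3, w4, w5, w6}): φ is true.
  w1 (successors {w0, w2, w3, w4, w5}): φ is true.
  w2 (successors {w1, w3, w4, w5, w6}): φ is true.
  w3 (successors {w0, w1, w2, w5, w6}): φ is true.
  w4 (successors {w0, w1, w2, w4, w6}): φ is true.
  w5 (successors {w0, w1, w2, w3, w6}): φ is true.
  w6 (successors {w0, w2, w3, w4, w5, w6}): φ is true.
Detail at w0 (witness):
  At w0: ¬s is false, ◇◇s is true, so ¬s → ◇◇s is true.
    At w0: ◇◇s requires ◇s at some successor in {w0, w1, w3, w4, w5, w6}.
      ◇s holds at w0, so ◇◇s is true at w0.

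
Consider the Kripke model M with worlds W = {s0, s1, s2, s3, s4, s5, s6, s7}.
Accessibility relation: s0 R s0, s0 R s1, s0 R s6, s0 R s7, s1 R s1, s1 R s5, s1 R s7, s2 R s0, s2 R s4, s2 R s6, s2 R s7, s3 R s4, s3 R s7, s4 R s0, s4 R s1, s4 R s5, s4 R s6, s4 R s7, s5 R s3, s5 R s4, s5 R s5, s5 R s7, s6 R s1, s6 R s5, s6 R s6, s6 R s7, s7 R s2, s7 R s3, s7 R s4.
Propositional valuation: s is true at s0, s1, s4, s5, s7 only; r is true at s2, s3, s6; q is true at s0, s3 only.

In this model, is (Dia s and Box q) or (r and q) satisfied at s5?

At s5: Dia s and Box q is false, r and q is false, so (Dia s and Box q) or (r and q) is false.
  At s5: Dia s is true, Box q is false, so Dia s and Box q is false.
    At s5: Dia s requires s at some successor in {s3, s4, s5, s7}.
      s holds at s4, so Dia s is true at s5.
    At s5: Box q requires q at every successor {s3, s4, s5, s7}.
      q fails at s4, so Box q is false at s5.

No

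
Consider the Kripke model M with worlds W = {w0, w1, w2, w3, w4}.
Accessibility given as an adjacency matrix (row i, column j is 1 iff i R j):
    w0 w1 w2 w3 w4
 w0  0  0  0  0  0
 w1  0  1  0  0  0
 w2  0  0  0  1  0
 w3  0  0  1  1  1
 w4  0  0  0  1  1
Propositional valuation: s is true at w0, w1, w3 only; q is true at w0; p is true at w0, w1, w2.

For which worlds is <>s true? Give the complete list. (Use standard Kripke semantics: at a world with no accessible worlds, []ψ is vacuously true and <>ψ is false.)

Let φ = <>s. Evaluate φ at each world:
  w0 (successors ∅): φ is false.
  w1 (successors {w1}): φ is true.
  w2 (successors {w3}): φ is true.
  w3 (successors {w2, w3, w4}): φ is true.
  w4 (successors {w3, w4}): φ is true.
For instance, at w1:
  At w1: <>s requires s at some successor in {w1}.
    s holds at w1, so <>s is true at w1.
Satisfying worlds: {w1, w2, w3, w4}

w1, w2, w3, w4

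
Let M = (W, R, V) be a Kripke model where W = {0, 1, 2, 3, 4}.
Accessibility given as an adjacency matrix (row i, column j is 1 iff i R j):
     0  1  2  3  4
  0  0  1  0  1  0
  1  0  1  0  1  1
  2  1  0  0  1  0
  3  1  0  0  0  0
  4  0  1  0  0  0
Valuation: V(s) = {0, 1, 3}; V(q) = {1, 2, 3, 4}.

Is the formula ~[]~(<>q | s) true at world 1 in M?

Yes

Recall that []ψ holds at a world iff ψ holds at every accessible world, and <>ψ holds iff ψ holds at some accessible world.
At 1: []~(<>q | s) is false, so ~[]~(<>q | s) is true.
  At 1: []~(<>q | s) requires ~(<>q | s) at every successor {1, 3, 4}.
    ~(<>q | s) fails at 1, so []~(<>q | s) is false at 1.
      At 1: <>q | s is true, so ~(<>q | s) is false.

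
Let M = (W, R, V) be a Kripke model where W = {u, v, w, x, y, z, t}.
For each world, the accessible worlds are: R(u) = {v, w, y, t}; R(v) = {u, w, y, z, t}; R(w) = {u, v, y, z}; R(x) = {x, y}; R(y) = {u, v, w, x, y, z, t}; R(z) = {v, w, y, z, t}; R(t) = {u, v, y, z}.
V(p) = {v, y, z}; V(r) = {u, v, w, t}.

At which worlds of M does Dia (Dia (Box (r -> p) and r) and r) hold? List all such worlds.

Let φ = Dia (Dia (Box (r -> p) and r) and r). Evaluate φ at each world:
  u (successors {v, w, y, t}): φ is false.
  v (successors {u, w, y, z, t}): φ is false.
  w (successors {u, v, y, z}): φ is false.
  x (successors {x, y}): φ is false.
  y (successors {u, v, w, x, y, z, t}): φ is false.
  z (successors {v, w, y, z, t}): φ is false.
  t (successors {u, v, y, z}): φ is false.
For instance, at u:
  At u: Dia (Dia (Box (r -> p) and r) and r) requires Dia (Box (r -> p) and r) and r at some successor in {v, w, y, t}.
    At v: Dia (Box (r -> p) and r) and r is false.
    At w: Dia (Box (r -> p) and r) and r is false.
    At y: Dia (Box (r -> p) and r) and r is false.
    At t: Dia (Box (r -> p) and r) and r is false.
  So Dia (Dia (Box (r -> p) and r) and r) is false at u.
Satisfying worlds: none.

none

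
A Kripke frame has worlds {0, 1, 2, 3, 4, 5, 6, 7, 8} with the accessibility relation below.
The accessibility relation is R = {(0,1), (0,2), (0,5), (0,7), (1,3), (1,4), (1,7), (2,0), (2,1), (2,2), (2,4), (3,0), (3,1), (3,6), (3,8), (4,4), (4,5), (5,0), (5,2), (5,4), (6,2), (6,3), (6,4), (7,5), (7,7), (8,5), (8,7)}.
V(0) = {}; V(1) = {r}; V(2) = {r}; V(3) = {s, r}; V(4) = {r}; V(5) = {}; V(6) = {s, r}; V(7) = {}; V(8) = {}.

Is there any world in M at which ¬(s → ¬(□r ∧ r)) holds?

Yes

Let φ = ¬(s → ¬(□r ∧ r)). Evaluate φ at each world:
  0 (successors {1, 2, 5, 7}): φ is false.
  1 (successors {3, 4, 7}): φ is false.
  2 (successors {0, 1, 2, 4}): φ is false.
  3 (successors {0, 1, 6, 8}): φ is false.
  4 (successors {4, 5}): φ is false.
  5 (successors {0, 2, 4}): φ is false.
  6 (successors {2, 3, 4}): φ is true.
  7 (successors {5, 7}): φ is false.
  8 (successors {5, 7}): φ is false.
Detail at 6 (witness):
  At 6: s → ¬(□r ∧ r) is false, so ¬(s → ¬(□r ∧ r)) is true.
    At 6: s is true, ¬(□r ∧ r) is false, so s → ¬(□r ∧ r) is false.
      At 6: □r ∧ r is true, so ¬(□r ∧ r) is false.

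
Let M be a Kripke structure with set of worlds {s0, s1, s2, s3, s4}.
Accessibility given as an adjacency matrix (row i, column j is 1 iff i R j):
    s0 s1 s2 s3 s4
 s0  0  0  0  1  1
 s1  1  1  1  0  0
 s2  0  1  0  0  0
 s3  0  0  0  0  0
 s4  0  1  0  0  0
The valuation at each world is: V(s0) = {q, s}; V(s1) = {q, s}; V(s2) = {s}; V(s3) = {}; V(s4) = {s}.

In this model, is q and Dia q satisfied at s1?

Yes

At s1: q is true, Dia q is true, so q and Dia q is true.
  At s1: Dia q requires q at some successor in {s0, s1, s2}.
    q holds at s0, so Dia q is true at s1.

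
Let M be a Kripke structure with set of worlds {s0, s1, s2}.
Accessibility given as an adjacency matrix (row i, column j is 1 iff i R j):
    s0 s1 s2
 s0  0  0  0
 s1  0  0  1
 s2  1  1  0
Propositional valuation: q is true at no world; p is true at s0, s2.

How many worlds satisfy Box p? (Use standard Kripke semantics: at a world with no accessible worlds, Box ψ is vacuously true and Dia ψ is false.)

Let φ = Box p. Evaluate φ at each world:
  s0 (successors ∅): φ is true.
  s1 (successors {s2}): φ is true.
  s2 (successors {s0, s1}): φ is false.
For instance, at s1:
  At s1: Box p requires p at every successor {s2}.
    At s2: p is true.
  So Box p is true at s1.
Satisfying worlds: {s0, s1}

2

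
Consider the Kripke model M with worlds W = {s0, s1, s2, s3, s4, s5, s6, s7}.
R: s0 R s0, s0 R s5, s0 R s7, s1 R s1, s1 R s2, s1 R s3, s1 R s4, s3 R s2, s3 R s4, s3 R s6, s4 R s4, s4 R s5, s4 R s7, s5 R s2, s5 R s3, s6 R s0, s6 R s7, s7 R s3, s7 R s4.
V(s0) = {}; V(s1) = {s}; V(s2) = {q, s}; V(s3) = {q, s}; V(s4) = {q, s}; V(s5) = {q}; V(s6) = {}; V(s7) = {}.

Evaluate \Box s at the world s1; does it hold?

Yes

At s1: \Box s requires s at every successor {s1, s2, s3, s4}.
  At s1: s is true.
  At s2: s is true.
  At s3: s is true.
  At s4: s is true.
So \Box s is true at s1.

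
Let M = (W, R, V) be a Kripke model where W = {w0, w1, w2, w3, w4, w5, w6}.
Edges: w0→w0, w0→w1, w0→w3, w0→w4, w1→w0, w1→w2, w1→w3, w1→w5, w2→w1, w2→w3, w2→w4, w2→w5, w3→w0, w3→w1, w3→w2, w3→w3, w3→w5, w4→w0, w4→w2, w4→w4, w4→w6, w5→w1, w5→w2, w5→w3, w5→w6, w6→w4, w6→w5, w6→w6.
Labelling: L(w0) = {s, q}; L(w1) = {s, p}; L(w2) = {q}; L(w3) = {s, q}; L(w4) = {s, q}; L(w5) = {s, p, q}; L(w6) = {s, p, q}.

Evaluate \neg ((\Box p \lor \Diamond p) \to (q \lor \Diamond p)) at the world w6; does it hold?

No

At w6: (\Box p \lor \Diamond p) \to (q \lor \Diamond p) is true, so \neg ((\Box p \lor \Diamond p) \to (q \lor \Diamond p)) is false.
  At w6: \Box p \lor \Diamond p is true, q \lor \Diamond p is true, so (\Box p \lor \Diamond p) \to (q \lor \Diamond p) is true.
    At w6: \Box p is false, \Diamond p is true, so \Box p \lor \Diamond p is true.
      At w6: \Box p requires p at every successor {w4, w5, w6}.
        p fails at w4, so \Box p is false at w6.
      At w6: \Diamond p requires p at some successor in {w4, w5, w6}.
        p holds at w5, so \Diamond p is true at w6.
    At w6: q is true, \Diamond p is true, so q \lor \Diamond p is true.
      At w6: \Diamond p requires p at some successor in {w4, w5, w6}.
        p holds at w5, so \Diamond p is true at w6.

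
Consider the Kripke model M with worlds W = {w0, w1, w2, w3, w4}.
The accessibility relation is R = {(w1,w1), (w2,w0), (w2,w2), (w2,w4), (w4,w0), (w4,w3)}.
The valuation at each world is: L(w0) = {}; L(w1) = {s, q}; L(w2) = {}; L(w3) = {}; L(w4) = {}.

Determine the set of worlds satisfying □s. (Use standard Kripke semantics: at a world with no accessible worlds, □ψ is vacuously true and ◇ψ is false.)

w0, w1, w3

Let φ = □s. Evaluate φ at each world:
  w0 (successors ∅): φ is true.
  w1 (successors {w1}): φ is true.
  w2 (successors {w0, w2, w4}): φ is false.
  w3 (successors ∅): φ is true.
  w4 (successors {w0, w3}): φ is false.
For instance, at w4:
  At w4: □s requires s at every successor {w0, w3}.
    s fails at w0, so □s is false at w4.
Satisfying worlds: {w0, w1, w3}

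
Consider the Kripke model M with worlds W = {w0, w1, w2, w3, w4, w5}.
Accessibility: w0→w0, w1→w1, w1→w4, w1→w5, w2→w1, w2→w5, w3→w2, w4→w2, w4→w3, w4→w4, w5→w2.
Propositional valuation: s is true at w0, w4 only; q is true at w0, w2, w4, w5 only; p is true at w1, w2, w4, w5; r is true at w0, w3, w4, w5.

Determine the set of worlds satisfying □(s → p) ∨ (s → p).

Recall that □ψ holds at a world iff ψ holds at every accessible world, and ◇ψ holds iff ψ holds at some accessible world.
Let φ = □(s → p) ∨ (s → p). Evaluate φ at each world:
  w0 (successors {w0}): φ is false.
  w1 (successors {w1, w4, w5}): φ is true.
  w2 (successors {w1, w5}): φ is true.
  w3 (successors {w2}): φ is true.
  w4 (successors {w2, w3, w4}): φ is true.
  w5 (successors {w2}): φ is true.
For instance, at w3:
  At w3: □(s → p) is true, s → p is true, so □(s → p) ∨ (s → p) is true.
    At w3: □(s → p) requires s → p at every successor {w2}.
      At w2: s → p is true.
    So □(s → p) is true at w3.
Satisfying worlds: {w1, w2, w3, w4, w5}

w1, w2, w3, w4, w5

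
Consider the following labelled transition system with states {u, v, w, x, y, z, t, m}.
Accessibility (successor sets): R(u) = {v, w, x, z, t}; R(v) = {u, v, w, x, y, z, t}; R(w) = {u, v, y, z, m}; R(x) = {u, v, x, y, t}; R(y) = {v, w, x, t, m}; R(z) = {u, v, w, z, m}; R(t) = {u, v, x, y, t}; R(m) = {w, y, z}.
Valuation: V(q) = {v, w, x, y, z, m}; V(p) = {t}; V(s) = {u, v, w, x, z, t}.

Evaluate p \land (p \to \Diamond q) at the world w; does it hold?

At w: p is false, p \to \Diamond q is true, so p \land (p \to \Diamond q) is false.
  At w: p is false, \Diamond q is true, so p \to \Diamond q is true.
    At w: \Diamond q requires q at some successor in {u, v, y, z, m}.
      q holds at v, so \Diamond q is true at w.

No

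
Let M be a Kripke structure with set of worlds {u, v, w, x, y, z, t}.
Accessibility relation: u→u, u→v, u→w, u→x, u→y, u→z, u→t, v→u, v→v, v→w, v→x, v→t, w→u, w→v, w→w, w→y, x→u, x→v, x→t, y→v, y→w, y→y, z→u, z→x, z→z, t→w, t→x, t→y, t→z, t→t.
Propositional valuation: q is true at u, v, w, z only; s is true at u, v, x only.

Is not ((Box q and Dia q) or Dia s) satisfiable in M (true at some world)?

No

Let φ = not ((Box q and Dia q) or Dia s). Evaluate φ at each world:
  u (successors {u, v, w, x, y, z, t}): φ is false.
  v (successors {u, v, w, x, t}): φ is false.
  w (successors {u, v, w, y}): φ is false.
  x (successors {u, v, t}): φ is false.
  y (successors {v, w, y}): φ is false.
  z (successors {u, x, z}): φ is false.
  t (successors {w, x, y, z, t}): φ is false.
For instance, at t:
  At t: (Box q and Dia q) or Dia s is true, so not ((Box q and Dia q) or Dia s) is false.
    At t: Box q and Dia q is false, Dia s is true, so (Box q and Dia q) or Dia s is true.
      At t: Box q is false, Dia q is true, so Box q and Dia q is false.
      At t: Dia s requires s at some successor in {w, x, y, z, t}.
        s holds at x, so Dia s is true at t.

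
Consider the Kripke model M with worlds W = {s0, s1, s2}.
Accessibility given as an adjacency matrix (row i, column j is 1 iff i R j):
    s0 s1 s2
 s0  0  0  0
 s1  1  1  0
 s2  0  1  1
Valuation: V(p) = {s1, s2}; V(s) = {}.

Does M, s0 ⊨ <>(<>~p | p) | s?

No

At s0: <>(<>~p | p) is false, s is false, so <>(<>~p | p) | s is false.
  At s0: no accessible worlds, so <>(<>~p | p) is false.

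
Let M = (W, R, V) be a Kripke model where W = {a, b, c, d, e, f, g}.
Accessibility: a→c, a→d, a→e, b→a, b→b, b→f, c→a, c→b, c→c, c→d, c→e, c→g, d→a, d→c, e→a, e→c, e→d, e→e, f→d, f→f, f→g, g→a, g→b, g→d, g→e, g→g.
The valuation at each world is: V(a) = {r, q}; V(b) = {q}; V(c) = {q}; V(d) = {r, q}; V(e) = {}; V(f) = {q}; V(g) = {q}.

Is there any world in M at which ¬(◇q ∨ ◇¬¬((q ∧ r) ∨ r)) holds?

No

Let φ = ¬(◇q ∨ ◇¬¬((q ∧ r) ∨ r)). Evaluate φ at each world:
  a (successors {c, d, e}): φ is false.
  b (successors {a, b, f}): φ is false.
  c (successors {a, b, c, d, e, g}): φ is false.
  d (successors {a, c}): φ is false.
  e (successors {a, c, d, e}): φ is false.
  f (successors {d, f, g}): φ is false.
  g (successors {a, b, d, e, g}): φ is false.
For instance, at c:
  At c: ◇q ∨ ◇¬¬((q ∧ r) ∨ r) is true, so ¬(◇q ∨ ◇¬¬((q ∧ r) ∨ r)) is false.
    At c: ◇q is true, ◇¬¬((q ∧ r) ∨ r) is true, so ◇q ∨ ◇¬¬((q ∧ r) ∨ r) is true.
      At c: ◇q requires q at some successor in {a, b, c, d, e, g}.
        q holds at a, so ◇q is true at c.
      At c: ◇¬¬((q ∧ r) ∨ r) requires ¬¬((q ∧ r) ∨ r) at some successor in {a, b, c, d, e, g}.
        ¬¬((q ∧ r) ∨ r) holds at a, so ◇¬¬((q ∧ r) ∨ r) is true at c.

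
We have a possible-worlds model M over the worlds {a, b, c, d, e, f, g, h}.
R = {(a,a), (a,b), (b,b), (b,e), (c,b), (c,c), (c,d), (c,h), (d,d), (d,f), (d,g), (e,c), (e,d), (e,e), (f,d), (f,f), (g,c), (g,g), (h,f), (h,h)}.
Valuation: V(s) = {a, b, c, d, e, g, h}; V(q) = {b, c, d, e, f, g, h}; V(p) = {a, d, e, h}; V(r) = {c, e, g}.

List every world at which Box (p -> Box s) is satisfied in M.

a, b, g

Let φ = Box (p -> Box s). Evaluate φ at each world:
  a (successors {a, b}): φ is true.
  b (successors {b, e}): φ is true.
  c (successors {b, c, d, h}): φ is false.
  d (successors {d, f, g}): φ is false.
  e (successors {c, d, e}): φ is false.
  f (successors {d, f}): φ is false.
  g (successors {c, g}): φ is true.
  h (successors {f, h}): φ is false.
For instance, at e:
  At e: Box (p -> Box s) requires p -> Box s at every successor {c, d, e}.
    p -> Box s fails at d, so Box (p -> Box s) is false at e.
      At d: p is true, Box s is false, so p -> Box s is false.
Satisfying worlds: {a, b, g}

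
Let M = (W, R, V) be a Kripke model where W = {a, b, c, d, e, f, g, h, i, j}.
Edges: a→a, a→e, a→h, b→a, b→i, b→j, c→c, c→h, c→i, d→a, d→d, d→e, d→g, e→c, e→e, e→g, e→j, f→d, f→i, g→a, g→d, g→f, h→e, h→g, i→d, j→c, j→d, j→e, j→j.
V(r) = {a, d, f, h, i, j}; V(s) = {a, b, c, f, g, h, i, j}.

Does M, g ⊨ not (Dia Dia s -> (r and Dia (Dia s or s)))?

At g: Dia Dia s -> (r and Dia (Dia s or s)) is false, so not (Dia Dia s -> (r and Dia (Dia s or s))) is true.
  At g: Dia Dia s is true, r and Dia (Dia s or s) is false, so Dia Dia s -> (r and Dia (Dia s or s)) is false.
    At g: Dia Dia s requires Dia s at some successor in {a, d, f}.
      Dia s holds at a, so Dia Dia s is true at g.
    At g: r is false, Dia (Dia s or s) is true, so r and Dia (Dia s or s) is false.
      At g: Dia (Dia s or s) requires Dia s or s at some successor in {a, d, f}.
        Dia s or s holds at a, so Dia (Dia s or s) is true at g.

Yes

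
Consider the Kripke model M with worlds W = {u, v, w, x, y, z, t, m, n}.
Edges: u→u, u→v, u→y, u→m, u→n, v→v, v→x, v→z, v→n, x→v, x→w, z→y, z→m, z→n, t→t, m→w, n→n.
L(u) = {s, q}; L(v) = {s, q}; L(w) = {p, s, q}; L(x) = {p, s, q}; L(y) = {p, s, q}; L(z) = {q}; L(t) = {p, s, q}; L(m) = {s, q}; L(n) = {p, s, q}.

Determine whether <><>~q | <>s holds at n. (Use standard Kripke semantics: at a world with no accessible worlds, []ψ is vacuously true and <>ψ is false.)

At n: <><>~q is false, <>s is true, so <><>~q | <>s is true.
  At n: <><>~q requires <>~q at some successor in {n}.
    At n: <>~q is false.
  So <><>~q is false at n.
  At n: <>s requires s at some successor in {n}.
    s holds at n, so <>s is true at n.

Yes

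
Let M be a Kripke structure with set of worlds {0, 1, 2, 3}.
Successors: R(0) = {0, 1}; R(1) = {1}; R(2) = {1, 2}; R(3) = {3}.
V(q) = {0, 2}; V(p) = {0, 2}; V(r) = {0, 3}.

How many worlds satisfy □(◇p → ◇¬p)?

Let φ = □(◇p → ◇¬p). Evaluate φ at each world:
  0 (successors {0, 1}): φ is true.
  1 (successors {1}): φ is true.
  2 (successors {1, 2}): φ is true.
  3 (successors {3}): φ is true.
For instance, at 2:
  At 2: □(◇p → ◇¬p) requires ◇p → ◇¬p at every successor {1, 2}.
      At 1: ◇p is false, ◇¬p is true, so ◇p → ◇¬p is true.
      At 2: ◇p is true, ◇¬p is true, so ◇p → ◇¬p is true.
  So □(◇p → ◇¬p) is true at 2.
Satisfying worlds: {0, 1, 2, 3}

4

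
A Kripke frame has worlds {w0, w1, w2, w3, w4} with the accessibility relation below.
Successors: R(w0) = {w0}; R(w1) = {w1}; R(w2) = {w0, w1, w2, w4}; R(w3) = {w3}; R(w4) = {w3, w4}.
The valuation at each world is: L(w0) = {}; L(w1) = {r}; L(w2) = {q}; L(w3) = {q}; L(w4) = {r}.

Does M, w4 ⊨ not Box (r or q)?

At w4: Box (r or q) is true, so not Box (r or q) is false.
  At w4: Box (r or q) requires r or q at every successor {w3, w4}.
    At w3: r or q is true.
    At w4: r or q is true.
  So Box (r or q) is true at w4.

No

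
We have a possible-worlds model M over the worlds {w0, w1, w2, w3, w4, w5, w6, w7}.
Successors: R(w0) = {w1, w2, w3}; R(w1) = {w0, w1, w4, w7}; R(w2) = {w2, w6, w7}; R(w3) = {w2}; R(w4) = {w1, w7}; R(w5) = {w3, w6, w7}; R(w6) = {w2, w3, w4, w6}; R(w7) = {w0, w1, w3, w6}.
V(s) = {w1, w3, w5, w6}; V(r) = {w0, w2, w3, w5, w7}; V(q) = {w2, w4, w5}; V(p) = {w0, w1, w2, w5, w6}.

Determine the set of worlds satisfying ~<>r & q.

Recall that <>ψ holds at a world iff ψ holds at some accessible world.
Let φ = ~<>r & q. Evaluate φ at each world:
  w0 (successors {w1, w2, w3}): φ is false.
  w1 (successors {w0, w1, w4, w7}): φ is false.
  w2 (successors {w2, w6, w7}): φ is false.
  w3 (successors {w2}): φ is false.
  w4 (successors {w1, w7}): φ is false.
  w5 (successors {w3, w6, w7}): φ is false.
  w6 (successors {w2, w3, w4, w6}): φ is false.
  w7 (successors {w0, w1, w3, w6}): φ is false.
For instance, at w7:
  At w7: ~<>r is false, q is false, so ~<>r & q is false.
    At w7: <>r is true, so ~<>r is false.
      At w7: <>r requires r at some successor in {w0, w1, w3, w6}.
        r holds at w0, so <>r is true at w7.
Satisfying worlds: none.

none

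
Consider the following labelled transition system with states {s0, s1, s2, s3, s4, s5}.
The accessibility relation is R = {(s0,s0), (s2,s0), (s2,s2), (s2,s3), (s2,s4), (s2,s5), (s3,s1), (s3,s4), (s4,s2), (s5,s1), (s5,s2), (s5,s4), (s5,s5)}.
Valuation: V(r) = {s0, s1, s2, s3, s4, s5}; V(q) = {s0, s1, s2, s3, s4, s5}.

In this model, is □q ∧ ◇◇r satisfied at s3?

At s3: □q is true, ◇◇r is true, so □q ∧ ◇◇r is true.
  At s3: □q requires q at every successor {s1, s4}.
    At s1: q is true.
    At s4: q is true.
  So □q is true at s3.
  At s3: ◇◇r requires ◇r at some successor in {s1, s4}.
    ◇r holds at s4, so ◇◇r is true at s3.
      At s4: ◇r requires r at some successor in {s2}.
        r holds at s2, so ◇r is true at s4.

Yes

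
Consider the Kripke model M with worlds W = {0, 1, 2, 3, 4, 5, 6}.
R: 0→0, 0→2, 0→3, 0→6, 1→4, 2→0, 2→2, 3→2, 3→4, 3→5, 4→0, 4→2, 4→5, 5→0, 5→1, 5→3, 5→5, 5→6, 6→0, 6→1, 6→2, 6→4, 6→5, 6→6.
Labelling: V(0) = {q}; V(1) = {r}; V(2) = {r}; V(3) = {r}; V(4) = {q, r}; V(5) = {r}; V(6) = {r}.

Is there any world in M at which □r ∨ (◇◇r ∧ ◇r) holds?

Yes

Let φ = □r ∨ (◇◇r ∧ ◇r). Evaluate φ at each world:
  0 (successors {0, 2, 3, 6}): φ is true.
  1 (successors {4}): φ is true.
  2 (successors {0, 2}): φ is true.
  3 (successors {2, 4, 5}): φ is true.
  4 (successors {0, 2, 5}): φ is true.
  5 (successors {0, 1, 3, 5, 6}): φ is true.
  6 (successors {0, 1, 2, 4, 5, 6}): φ is true.
Detail at 0 (witness):
  At 0: □r is false, ◇◇r ∧ ◇r is true, so □r ∨ (◇◇r ∧ ◇r) is true.
    At 0: □r requires r at every successor {0, 2, 3, 6}.
      r fails at 0, so □r is false at 0.
    At 0: ◇◇r is true, ◇r is true, so ◇◇r ∧ ◇r is true.
      At 0: ◇◇r requires ◇r at some successor in {0, 2, 3, 6}.
        ◇r holds at 0, so ◇◇r is true at 0.
      At 0: ◇r requires r at some successor in {0, 2, 3, 6}.
        r holds at 2, so ◇r is true at 0.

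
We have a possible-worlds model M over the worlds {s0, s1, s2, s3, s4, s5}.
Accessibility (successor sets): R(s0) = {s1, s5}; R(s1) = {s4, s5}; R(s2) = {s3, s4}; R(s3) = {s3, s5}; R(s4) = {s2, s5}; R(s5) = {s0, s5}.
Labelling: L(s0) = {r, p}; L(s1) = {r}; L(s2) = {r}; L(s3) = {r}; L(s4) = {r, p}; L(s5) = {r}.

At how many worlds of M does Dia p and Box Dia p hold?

Let φ = Dia p and Box Dia p. Evaluate φ at each world:
  s0 (successors {s1, s5}): φ is false.
  s1 (successors {s4, s5}): φ is false.
  s2 (successors {s3, s4}): φ is false.
  s3 (successors {s3, s5}): φ is false.
  s4 (successors {s2, s5}): φ is false.
  s5 (successors {s0, s5}): φ is false.
For instance, at s1:
  At s1: Dia p is true, Box Dia p is false, so Dia p and Box Dia p is false.
    At s1: Dia p requires p at some successor in {s4, s5}.
      p holds at s4, so Dia p is true at s1.
    At s1: Box Dia p requires Dia p at every successor {s4, s5}.
      Dia p fails at s4, so Box Dia p is false at s1.
Satisfying worlds: none.

0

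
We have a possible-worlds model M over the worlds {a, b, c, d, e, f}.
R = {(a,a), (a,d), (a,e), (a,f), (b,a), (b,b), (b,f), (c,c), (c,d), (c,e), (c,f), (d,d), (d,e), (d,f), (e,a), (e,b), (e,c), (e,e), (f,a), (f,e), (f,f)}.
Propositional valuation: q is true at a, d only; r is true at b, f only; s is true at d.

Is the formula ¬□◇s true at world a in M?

Recall that □ψ holds at a world iff ψ holds at every accessible world, and ◇ψ holds iff ψ holds at some accessible world.
At a: □◇s is false, so ¬□◇s is true.
  At a: □◇s requires ◇s at every successor {a, d, e, f}.
    ◇s fails at e, so □◇s is false at a.
      At e: ◇s requires s at some successor in {a, b, c, e}.
        At a: s is false.
        At b: s is false.
        At c: s is false.
        At e: s is false.
      So ◇s is false at e.

Yes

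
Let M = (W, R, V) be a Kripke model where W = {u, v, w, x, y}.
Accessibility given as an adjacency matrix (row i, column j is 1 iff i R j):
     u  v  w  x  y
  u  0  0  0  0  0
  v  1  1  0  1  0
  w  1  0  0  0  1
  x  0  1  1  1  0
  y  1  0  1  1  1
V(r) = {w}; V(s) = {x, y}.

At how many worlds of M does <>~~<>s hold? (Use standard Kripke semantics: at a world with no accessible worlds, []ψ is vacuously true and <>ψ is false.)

4

Let φ = <>~~<>s. Evaluate φ at each world:
  u (successors ∅): φ is false.
  v (successors {u, v, x}): φ is true.
  w (successors {u, y}): φ is true.
  x (successors {v, w, x}): φ is true.
  y (successors {u, w, x, y}): φ is true.
For instance, at x:
  At x: <>~~<>s requires ~~<>s at some successor in {v, w, x}.
    ~~<>s holds at v, so <>~~<>s is true at x.
      At v: ~<>s is false, so ~~<>s is true.
Satisfying worlds: {v, w, x, y}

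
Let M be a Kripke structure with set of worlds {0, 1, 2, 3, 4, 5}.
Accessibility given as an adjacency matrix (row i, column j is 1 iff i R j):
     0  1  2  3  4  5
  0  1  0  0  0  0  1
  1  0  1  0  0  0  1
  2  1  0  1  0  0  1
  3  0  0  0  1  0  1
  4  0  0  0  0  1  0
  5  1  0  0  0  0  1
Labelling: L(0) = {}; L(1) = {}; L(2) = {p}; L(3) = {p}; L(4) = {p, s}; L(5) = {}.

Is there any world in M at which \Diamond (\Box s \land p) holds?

Let φ = \Diamond (\Box s \land p). Evaluate φ at each world:
  0 (successors {0, 5}): φ is false.
  1 (successors {1, 5}): φ is false.
  2 (successors {0, 2, 5}): φ is false.
  3 (successors {3, 5}): φ is false.
  4 (successors {4}): φ is true.
  5 (successors {0, 5}): φ is false.
Detail at 4 (witness):
  At 4: \Diamond (\Box s \land p) requires \Box s \land p at some successor in {4}.
    \Box s \land p holds at 4, so \Diamond (\Box s \land p) is true at 4.
      At 4: \Box s is true, p is true, so \Box s \land p is true.

Yes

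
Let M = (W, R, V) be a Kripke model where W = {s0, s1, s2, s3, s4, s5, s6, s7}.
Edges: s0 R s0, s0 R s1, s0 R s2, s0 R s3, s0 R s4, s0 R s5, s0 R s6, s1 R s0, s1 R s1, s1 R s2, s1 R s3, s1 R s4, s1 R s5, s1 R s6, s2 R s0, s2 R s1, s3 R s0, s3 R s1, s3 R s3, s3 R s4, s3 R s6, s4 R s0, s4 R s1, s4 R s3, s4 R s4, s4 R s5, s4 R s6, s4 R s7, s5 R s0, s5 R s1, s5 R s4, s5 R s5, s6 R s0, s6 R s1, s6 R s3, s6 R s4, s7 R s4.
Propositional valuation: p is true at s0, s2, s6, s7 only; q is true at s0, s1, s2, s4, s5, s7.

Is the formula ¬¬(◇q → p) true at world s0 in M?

Yes

Recall that ◇ψ holds at a world iff ψ holds at some accessible world.
At s0: ¬(◇q → p) is false, so ¬¬(◇q → p) is true.
  At s0: ◇q → p is true, so ¬(◇q → p) is false.
    At s0: ◇q is true, p is true, so ◇q → p is true.
      At s0: ◇q requires q at some successor in {s0, s1, s2, s3, s4, s5, s6}.
        q holds at s0, so ◇q is true at s0.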